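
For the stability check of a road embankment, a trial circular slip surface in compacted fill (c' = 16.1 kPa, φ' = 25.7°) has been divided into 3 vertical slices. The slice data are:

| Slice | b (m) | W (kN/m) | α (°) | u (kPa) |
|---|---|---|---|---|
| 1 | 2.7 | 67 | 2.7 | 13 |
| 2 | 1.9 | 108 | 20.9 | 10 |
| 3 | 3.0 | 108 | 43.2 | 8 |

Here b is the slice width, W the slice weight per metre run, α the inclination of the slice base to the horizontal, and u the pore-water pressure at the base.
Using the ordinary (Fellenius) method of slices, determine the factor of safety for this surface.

FS = 1.89

Ordinary method of slices: FS = Σ[c'·Δl_i + (W_i cosα_i − u_i·Δl_i)·tanφ'] / Σ W_i sinα_i, with Δl_i = b_i / cosα_i.
Slice 1: Δl = 2.7/cos2.7° = 2.703 m; N'_1 = 67·cos2.7° − 13·2.703 = 31.8; c'Δl = 43.52; W sinα = 3.2
Slice 2: Δl = 1.9/cos20.9° = 2.034 m; N'_2 = 108·cos20.9° − 10·2.034 = 80.6; c'Δl = 32.74; W sinα = 38.5
Slice 3: Δl = 3.0/cos43.2° = 4.115 m; N'_3 = 108·cos43.2° − 8·4.115 = 45.8; c'Δl = 66.26; W sinα = 73.9
Σc'Δl = 142.5 kN/m; ΣN' = 158.1 kN/m; ΣW sinα = 115.6 kN/m
Resisting = 142.5 + 158.1·tan25.7° = 142.5 + 76.1 = 218.6 kN/m
FS = 218.6 / 115.6 = 1.891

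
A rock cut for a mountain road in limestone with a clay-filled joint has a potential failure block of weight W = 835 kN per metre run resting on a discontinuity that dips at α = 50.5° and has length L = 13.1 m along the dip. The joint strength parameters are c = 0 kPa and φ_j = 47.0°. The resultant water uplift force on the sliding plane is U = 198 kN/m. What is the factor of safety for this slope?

Resolving the block weight along and normal to the plane and applying the Mohr–Coulomb strength on the joint:
N' = W cosα − U = 835·cos50.5° − 198 = 333.1 kN/m
Driving force T = W sinα = 835·sin50.5° = 644.3 kN/m
Resisting force R = c·L + N'·tanφ_j = 0·13.1 + 333.1·tan47.0° = 0.0 + 357.2 = 357.2 kN/m
FS = R / T = 357.2 / 644.3 = 0.554

FS = 0.55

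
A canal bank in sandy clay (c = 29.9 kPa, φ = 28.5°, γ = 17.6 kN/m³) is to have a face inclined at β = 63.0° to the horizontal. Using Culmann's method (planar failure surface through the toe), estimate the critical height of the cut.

H_c = 30.25 m

Culmann's analysis gives the critical failure plane at α_cr = (β + φ)/2 = (63.0 + 28.5)/2 = 45.8°, and the critical height
H_c = (4c/γ) · sinβ cosφ / [1 − cos(β − φ)]
    = (4·29.9/17.6) · sin63.0°·cos28.5° / [1 − cos(34.5°)]
    = 6.795 · 0.8910·0.8788 / [1 − 0.8241]
    = 6.795 · 0.7830 / 0.1759
    = 30.25 m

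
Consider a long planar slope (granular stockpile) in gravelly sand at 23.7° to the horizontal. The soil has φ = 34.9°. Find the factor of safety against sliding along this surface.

For a dry cohesionless infinite slope the factor of safety is FS = tanφ / tanβ.
FS = tan34.9° / tan23.7° = 0.6976 / 0.4390 = 1.589

FS = 1.59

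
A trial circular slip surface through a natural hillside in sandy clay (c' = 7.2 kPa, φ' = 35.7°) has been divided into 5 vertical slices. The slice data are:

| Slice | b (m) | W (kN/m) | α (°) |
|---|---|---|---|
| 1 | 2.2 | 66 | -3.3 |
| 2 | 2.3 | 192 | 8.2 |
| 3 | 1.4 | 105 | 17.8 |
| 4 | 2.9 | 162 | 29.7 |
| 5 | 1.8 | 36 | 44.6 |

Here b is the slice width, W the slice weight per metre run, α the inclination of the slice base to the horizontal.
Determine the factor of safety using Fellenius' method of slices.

FS = 2.86

Ordinary method of slices: FS = Σ[c'·Δl_i + (W_i cosα_i)·tanφ'] / Σ W_i sinα_i, with Δl_i = b_i / cosα_i.
Slice 1: Δl = 2.2/cos(-3.3°) = 2.204 m; N'_1 = 66·cos(-3.3°) = 65.9; c'Δl = 15.87; W sinα = -3.8
Slice 2: Δl = 2.3/cos8.2° = 2.324 m; N'_2 = 192·cos8.2° = 190.0; c'Δl = 16.73; W sinα = 27.4
Slice 3: Δl = 1.4/cos17.8° = 1.470 m; N'_3 = 105·cos17.8° = 100.0; c'Δl = 10.59; W sinα = 32.1
Slice 4: Δl = 2.9/cos29.7° = 3.339 m; N'_4 = 162·cos29.7° = 140.7; c'Δl = 24.04; W sinα = 80.3
Slice 5: Δl = 1.8/cos44.6° = 2.528 m; N'_5 = 36·cos44.6° = 25.6; c'Δl = 18.20; W sinα = 25.3
Σc'Δl = 85.4 kN/m; ΣN' = 522.3 kN/m; ΣW sinα = 161.2 kN/m
Resisting = 85.4 + 522.3·tan35.7° = 85.4 + 375.3 = 460.7 kN/m
FS = 460.7 / 161.2 = 2.857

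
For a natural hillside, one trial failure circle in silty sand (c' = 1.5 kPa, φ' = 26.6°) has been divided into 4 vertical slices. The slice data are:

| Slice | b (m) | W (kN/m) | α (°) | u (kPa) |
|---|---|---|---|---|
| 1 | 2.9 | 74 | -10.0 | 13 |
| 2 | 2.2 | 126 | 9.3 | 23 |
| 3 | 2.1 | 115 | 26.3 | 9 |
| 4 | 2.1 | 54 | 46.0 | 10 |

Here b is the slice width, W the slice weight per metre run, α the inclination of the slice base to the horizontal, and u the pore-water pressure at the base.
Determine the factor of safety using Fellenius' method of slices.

FS = 1.18

Ordinary method of slices: FS = Σ[c'·Δl_i + (W_i cosα_i − u_i·Δl_i)·tanφ'] / Σ W_i sinα_i, with Δl_i = b_i / cosα_i.
Slice 1: Δl = 2.9/cos(-10.0°) = 2.945 m; N'_1 = 74·cos(-10.0°) − 13·2.945 = 34.6; c'Δl = 4.42; W sinα = -12.8
Slice 2: Δl = 2.2/cos9.3° = 2.229 m; N'_2 = 126·cos9.3° − 23·2.229 = 73.1; c'Δl = 3.34; W sinα = 20.4
Slice 3: Δl = 2.1/cos26.3° = 2.342 m; N'_3 = 115·cos26.3° − 9·2.342 = 82.0; c'Δl = 3.51; W sinα = 51.0
Slice 4: Δl = 2.1/cos46.0° = 3.023 m; N'_4 = 54·cos46.0° − 10·3.023 = 7.3; c'Δl = 4.53; W sinα = 38.8
Σc'Δl = 15.8 kN/m; ΣN' = 197.0 kN/m; ΣW sinα = 97.3 kN/m
Resisting = 15.8 + 197.0·tan26.6° = 15.8 + 98.6 = 114.4 kN/m
FS = 114.4 / 97.3 = 1.176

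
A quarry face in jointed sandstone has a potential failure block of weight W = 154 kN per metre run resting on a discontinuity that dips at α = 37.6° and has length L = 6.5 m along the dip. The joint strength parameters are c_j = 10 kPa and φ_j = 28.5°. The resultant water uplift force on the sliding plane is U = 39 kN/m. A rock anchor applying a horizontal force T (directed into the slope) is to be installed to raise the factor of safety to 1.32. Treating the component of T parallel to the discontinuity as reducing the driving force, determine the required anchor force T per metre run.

T = 10 kN/m

Resolving forces along and normal to the sliding plane, with the horizontal anchor force T adding T·sinα to the effective normal force and T·cosα acting up the plane against the driving force:
FS = [c_jL + (W cosα − U + T sinα) tanφ_j] / [W sinα − T cosα]
Without the anchor: N' = 83.0 kN/m, driving T_d = 94.0 kN/m, resisting R = 10·6.5 + 83.0·tan28.5° = 110.1 kN/m, FS = 1.17.
Setting FS = 1.32 and solving for T:
1.32·(94.0 − T cos37.6°) = 110.1 + T sin37.6°·tan28.5°
T·(sin37.6°·tan28.5° + 1.32·cos37.6°) = 1.32·94.0 − 110.1
T·(0.6101·0.5430 + 1.32·0.7923) = 124.0 − 110.1 = 14.0
T·1.3771 = 14.0
T = 10.1 kN/m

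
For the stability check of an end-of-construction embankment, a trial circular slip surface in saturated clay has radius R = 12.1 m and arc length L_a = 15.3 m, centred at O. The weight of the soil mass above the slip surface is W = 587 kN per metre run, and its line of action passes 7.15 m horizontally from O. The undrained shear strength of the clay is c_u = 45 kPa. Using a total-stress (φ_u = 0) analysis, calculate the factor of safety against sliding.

FS = 1.98

Taking moments about the centre O, the resisting moment is provided by the undrained shear strength acting along the arc:
M_R = c_u·L_a·R = 45·15.30·12.1 = 8330.9 kN·m/m
M_D = W·d = 587·7.15 = 4197.1 kN·m/m
FS = M_R / M_D = 8330.9 / 4197.1 = 1.985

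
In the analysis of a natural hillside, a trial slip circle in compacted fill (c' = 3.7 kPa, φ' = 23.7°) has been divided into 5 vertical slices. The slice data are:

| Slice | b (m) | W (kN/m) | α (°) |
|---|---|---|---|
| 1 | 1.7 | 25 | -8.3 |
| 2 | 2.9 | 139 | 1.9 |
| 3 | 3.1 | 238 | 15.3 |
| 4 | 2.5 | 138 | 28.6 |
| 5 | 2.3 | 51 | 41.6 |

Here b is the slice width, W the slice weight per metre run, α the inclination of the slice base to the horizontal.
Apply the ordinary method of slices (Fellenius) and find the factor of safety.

Ordinary method of slices: FS = Σ[c'·Δl_i + (W_i cosα_i)·tanφ'] / Σ W_i sinα_i, with Δl_i = b_i / cosα_i.
Slice 1: Δl = 1.7/cos(-8.3°) = 1.718 m; N'_1 = 25·cos(-8.3°) = 24.7; c'Δl = 6.36; W sinα = -3.6
Slice 2: Δl = 2.9/cos1.9° = 2.902 m; N'_2 = 139·cos1.9° = 138.9; c'Δl = 10.74; W sinα = 4.6
Slice 3: Δl = 3.1/cos15.3° = 3.214 m; N'_3 = 238·cos15.3° = 229.6; c'Δl = 11.89; W sinα = 62.8
Slice 4: Δl = 2.5/cos28.6° = 2.847 m; N'_4 = 138·cos28.6° = 121.2; c'Δl = 10.54; W sinα = 66.1
Slice 5: Δl = 2.3/cos41.6° = 3.076 m; N'_5 = 51·cos41.6° = 38.1; c'Δl = 11.38; W sinα = 33.9
Σc'Δl = 50.9 kN/m; ΣN' = 552.5 kN/m; ΣW sinα = 163.7 kN/m
Resisting = 50.9 + 552.5·tan23.7° = 50.9 + 242.5 = 293.4 kN/m
FS = 293.4 / 163.7 = 1.792

FS = 1.79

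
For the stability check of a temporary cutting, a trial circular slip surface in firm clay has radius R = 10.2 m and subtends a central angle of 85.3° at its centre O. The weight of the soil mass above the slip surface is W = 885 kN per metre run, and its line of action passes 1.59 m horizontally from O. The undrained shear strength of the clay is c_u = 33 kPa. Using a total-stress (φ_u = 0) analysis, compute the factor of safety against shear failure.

FS = 3.63

Taking moments about the centre O, the resisting moment is provided by the undrained shear strength acting along the arc:
Arc length L_a = R·θ = 10.2·(85.3°·π/180) = 10.2·1.4888 = 15.19 m
M_R = c_u·L_a·R = 33·15.19·10.2 = 5111.4 kN·m/m
M_D = W·d = 885·1.59 = 1407.2 kN·m/m
FS = M_R / M_D = 5111.4 / 1407.2 = 3.632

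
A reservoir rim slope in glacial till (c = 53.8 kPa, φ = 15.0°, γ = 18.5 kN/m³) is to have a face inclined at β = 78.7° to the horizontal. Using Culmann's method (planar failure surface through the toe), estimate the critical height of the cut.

H_c = 19.78 m

Culmann's analysis gives the critical failure plane at α_cr = (β + φ)/2 = (78.7 + 15.0)/2 = 46.9°, and the critical height
H_c = (4c/γ) · sinβ cosφ / [1 − cos(β − φ)]
    = (4·53.8/18.5) · sin78.7°·cos15.0° / [1 − cos(63.7°)]
    = 11.632 · 0.9806·0.9659 / [1 − 0.4431]
    = 11.632 · 0.9472 / 0.5569
    = 19.78 m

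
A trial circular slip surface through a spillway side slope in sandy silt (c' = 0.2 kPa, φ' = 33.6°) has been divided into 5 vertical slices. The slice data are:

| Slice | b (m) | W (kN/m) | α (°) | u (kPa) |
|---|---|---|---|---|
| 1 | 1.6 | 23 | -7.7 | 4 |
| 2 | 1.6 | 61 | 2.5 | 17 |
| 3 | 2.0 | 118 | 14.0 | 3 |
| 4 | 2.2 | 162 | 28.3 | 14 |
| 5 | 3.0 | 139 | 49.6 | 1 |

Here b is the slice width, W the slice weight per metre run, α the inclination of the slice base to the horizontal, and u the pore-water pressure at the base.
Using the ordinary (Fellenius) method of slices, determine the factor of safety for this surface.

Ordinary method of slices: FS = Σ[c'·Δl_i + (W_i cosα_i − u_i·Δl_i)·tanφ'] / Σ W_i sinα_i, with Δl_i = b_i / cosα_i.
Slice 1: Δl = 1.6/cos(-7.7°) = 1.615 m; N'_1 = 23·cos(-7.7°) − 4·1.615 = 16.3; c'Δl = 0.32; W sinα = -3.1
Slice 2: Δl = 1.6/cos2.5° = 1.602 m; N'_2 = 61·cos2.5° − 17·1.602 = 33.7; c'Δl = 0.32; W sinα = 2.7
Slice 3: Δl = 2.0/cos14.0° = 2.061 m; N'_3 = 118·cos14.0° − 3·2.061 = 108.3; c'Δl = 0.41; W sinα = 28.5
Slice 4: Δl = 2.2/cos28.3° = 2.499 m; N'_4 = 162·cos28.3° − 14·2.499 = 107.7; c'Δl = 0.50; W sinα = 76.8
Slice 5: Δl = 3.0/cos49.6° = 4.629 m; N'_5 = 139·cos49.6° − 1·4.629 = 85.5; c'Δl = 0.93; W sinα = 105.9
Σc'Δl = 2.5 kN/m; ΣN' = 351.5 kN/m; ΣW sinα = 210.8 kN/m
Resisting = 2.5 + 351.5·tan33.6° = 2.5 + 233.5 = 236.0 kN/m
FS = 236.0 / 210.8 = 1.120

FS = 1.12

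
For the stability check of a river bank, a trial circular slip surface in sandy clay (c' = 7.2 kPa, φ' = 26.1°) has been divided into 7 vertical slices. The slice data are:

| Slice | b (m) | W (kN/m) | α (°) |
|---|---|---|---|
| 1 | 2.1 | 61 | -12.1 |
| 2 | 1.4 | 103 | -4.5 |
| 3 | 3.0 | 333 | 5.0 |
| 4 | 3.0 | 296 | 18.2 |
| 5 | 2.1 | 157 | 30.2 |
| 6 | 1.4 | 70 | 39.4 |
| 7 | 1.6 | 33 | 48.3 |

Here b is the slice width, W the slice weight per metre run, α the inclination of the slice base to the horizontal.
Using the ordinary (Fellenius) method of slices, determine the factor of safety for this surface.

FS = 2.42

Ordinary method of slices: FS = Σ[c'·Δl_i + (W_i cosα_i)·tanφ'] / Σ W_i sinα_i, with Δl_i = b_i / cosα_i.
Slice 1: Δl = 2.1/cos(-12.1°) = 2.148 m; N'_1 = 61·cos(-12.1°) = 59.6; c'Δl = 15.46; W sinα = -12.8
Slice 2: Δl = 1.4/cos(-4.5°) = 1.404 m; N'_2 = 103·cos(-4.5°) = 102.7; c'Δl = 10.11; W sinα = -8.1
Slice 3: Δl = 3.0/cos5.0° = 3.011 m; N'_3 = 333·cos5.0° = 331.7; c'Δl = 21.68; W sinα = 29.0
Slice 4: Δl = 3.0/cos18.2° = 3.158 m; N'_4 = 296·cos18.2° = 281.2; c'Δl = 22.74; W sinα = 92.5
Slice 5: Δl = 2.1/cos30.2° = 2.430 m; N'_5 = 157·cos30.2° = 135.7; c'Δl = 17.49; W sinα = 79.0
Slice 6: Δl = 1.4/cos39.4° = 1.812 m; N'_6 = 70·cos39.4° = 54.1; c'Δl = 13.04; W sinα = 44.4
Slice 7: Δl = 1.6/cos48.3° = 2.405 m; N'_7 = 33·cos48.3° = 22.0; c'Δl = 17.32; W sinα = 24.6
Σc'Δl = 117.9 kN/m; ΣN' = 987.0 kN/m; ΣW sinα = 248.7 kN/m
Resisting = 117.9 + 987.0·tan26.1° = 117.9 + 483.5 = 601.4 kN/m
FS = 601.4 / 248.7 = 2.419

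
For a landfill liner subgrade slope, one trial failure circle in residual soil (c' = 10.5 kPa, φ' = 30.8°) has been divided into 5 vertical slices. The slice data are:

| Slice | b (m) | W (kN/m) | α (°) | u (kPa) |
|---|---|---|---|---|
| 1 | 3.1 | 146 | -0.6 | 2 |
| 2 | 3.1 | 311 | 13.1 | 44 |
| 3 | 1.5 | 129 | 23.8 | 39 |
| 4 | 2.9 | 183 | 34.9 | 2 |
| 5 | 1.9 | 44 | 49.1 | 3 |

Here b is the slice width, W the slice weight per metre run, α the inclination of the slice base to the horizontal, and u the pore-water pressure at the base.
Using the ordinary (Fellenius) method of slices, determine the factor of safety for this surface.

Ordinary method of slices: FS = Σ[c'·Δl_i + (W_i cosα_i − u_i·Δl_i)·tanφ'] / Σ W_i sinα_i, with Δl_i = b_i / cosα_i.
Slice 1: Δl = 3.1/cos(-0.6°) = 3.100 m; N'_1 = 146·cos(-0.6°) − 2·3.100 = 139.8; c'Δl = 32.55; W sinα = -1.5
Slice 2: Δl = 3.1/cos13.1° = 3.183 m; N'_2 = 311·cos13.1° − 44·3.183 = 162.9; c'Δl = 33.42; W sinα = 70.5
Slice 3: Δl = 1.5/cos23.8° = 1.639 m; N'_3 = 129·cos23.8° − 39·1.639 = 54.1; c'Δl = 17.21; W sinα = 52.1
Slice 4: Δl = 2.9/cos34.9° = 3.536 m; N'_4 = 183·cos34.9° − 2·3.536 = 143.0; c'Δl = 37.13; W sinα = 104.7
Slice 5: Δl = 1.9/cos49.1° = 2.902 m; N'_5 = 44·cos49.1° − 3·2.902 = 20.1; c'Δl = 30.47; W sinα = 33.3
Σc'Δl = 150.8 kN/m; ΣN' = 519.9 kN/m; ΣW sinα = 259.0 kN/m
Resisting = 150.8 + 519.9·tan30.8° = 150.8 + 309.9 = 460.7 kN/m
FS = 460.7 / 259.0 = 1.779

FS = 1.78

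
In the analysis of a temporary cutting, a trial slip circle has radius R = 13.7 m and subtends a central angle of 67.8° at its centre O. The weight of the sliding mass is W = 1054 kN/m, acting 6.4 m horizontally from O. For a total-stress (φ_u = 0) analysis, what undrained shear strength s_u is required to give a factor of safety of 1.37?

FS = s_u·L_a·R / (W·d), so s_u = FS·W·d / (L_a·R).
Arc length L_a = R·θ = 13.7·(67.8°·π/180) = 13.7·1.1833 = 16.21 m
s_u = 1.37·1054·6.4 / (16.21·13.7) = 9241.5 / 222.10 = 41.61 kPa

s_u = 41.6 kPa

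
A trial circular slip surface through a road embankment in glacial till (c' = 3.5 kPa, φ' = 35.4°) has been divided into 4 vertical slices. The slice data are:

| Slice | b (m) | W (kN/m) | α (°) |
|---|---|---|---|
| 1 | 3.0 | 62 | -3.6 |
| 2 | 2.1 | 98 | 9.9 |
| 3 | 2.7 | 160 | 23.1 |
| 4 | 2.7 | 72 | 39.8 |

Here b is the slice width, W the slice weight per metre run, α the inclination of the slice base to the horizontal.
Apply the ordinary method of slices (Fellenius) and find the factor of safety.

Ordinary method of slices: FS = Σ[c'·Δl_i + (W_i cosα_i)·tanφ'] / Σ W_i sinα_i, with Δl_i = b_i / cosα_i.
Slice 1: Δl = 3.0/cos(-3.6°) = 3.006 m; N'_1 = 62·cos(-3.6°) = 61.9; c'Δl = 10.52; W sinα = -3.9
Slice 2: Δl = 2.1/cos9.9° = 2.132 m; N'_2 = 98·cos9.9° = 96.5; c'Δl = 7.46; W sinα = 16.8
Slice 3: Δl = 2.7/cos23.1° = 2.935 m; N'_3 = 160·cos23.1° = 147.2; c'Δl = 10.27; W sinα = 62.8
Slice 4: Δl = 2.7/cos39.8° = 3.514 m; N'_4 = 72·cos39.8° = 55.3; c'Δl = 12.30; W sinα = 46.1
Σc'Δl = 40.6 kN/m; ΣN' = 360.9 kN/m; ΣW sinα = 121.8 kN/m
Resisting = 40.6 + 360.9·tan35.4° = 40.6 + 256.5 = 297.0 kN/m
FS = 297.0 / 121.8 = 2.438

FS = 2.44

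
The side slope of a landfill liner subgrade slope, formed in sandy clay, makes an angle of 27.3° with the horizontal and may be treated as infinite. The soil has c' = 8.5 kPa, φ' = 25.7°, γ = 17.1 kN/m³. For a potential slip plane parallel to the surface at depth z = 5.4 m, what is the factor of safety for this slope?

For an infinite slope with a slip plane parallel to the surface (no pore pressure): FS = [c' + γz cos²β tanφ'] / [γz sinβ cosβ].
γz = 17.1·5.4 = 92.34 kN/m²
Numerator = 8.5 + 92.34·cos²27.3°·tan25.7° = 8.5 + 92.34·0.7896·0.4813 = 43.592 kPa
Denominator = 92.34·sin27.3°·cos27.3° = 92.34·0.4586·0.8886 = 37.634 kPa
FS = 43.592 / 37.634 = 1.158

FS = 1.16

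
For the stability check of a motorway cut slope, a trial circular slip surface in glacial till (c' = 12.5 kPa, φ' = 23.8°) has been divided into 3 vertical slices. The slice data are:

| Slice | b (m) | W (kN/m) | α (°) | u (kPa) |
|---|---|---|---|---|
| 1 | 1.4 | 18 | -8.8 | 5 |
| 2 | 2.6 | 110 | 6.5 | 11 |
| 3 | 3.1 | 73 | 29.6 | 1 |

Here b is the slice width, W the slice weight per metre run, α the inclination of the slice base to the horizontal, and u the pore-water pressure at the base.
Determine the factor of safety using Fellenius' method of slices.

Ordinary method of slices: FS = Σ[c'·Δl_i + (W_i cosα_i − u_i·Δl_i)·tanφ'] / Σ W_i sinα_i, with Δl_i = b_i / cosα_i.
Slice 1: Δl = 1.4/cos(-8.8°) = 1.417 m; N'_1 = 18·cos(-8.8°) − 5·1.417 = 10.7; c'Δl = 17.71; W sinα = -2.8
Slice 2: Δl = 2.6/cos6.5° = 2.617 m; N'_2 = 110·cos6.5° − 11·2.617 = 80.5; c'Δl = 32.71; W sinα = 12.5
Slice 3: Δl = 3.1/cos29.6° = 3.565 m; N'_3 = 73·cos29.6° − 1·3.565 = 59.9; c'Δl = 44.57; W sinα = 36.1
Σc'Δl = 95.0 kN/m; ΣN' = 151.1 kN/m; ΣW sinα = 45.8 kN/m
Resisting = 95.0 + 151.1·tan23.8° = 95.0 + 66.7 = 161.6 kN/m
FS = 161.6 / 45.8 = 3.533

FS = 3.53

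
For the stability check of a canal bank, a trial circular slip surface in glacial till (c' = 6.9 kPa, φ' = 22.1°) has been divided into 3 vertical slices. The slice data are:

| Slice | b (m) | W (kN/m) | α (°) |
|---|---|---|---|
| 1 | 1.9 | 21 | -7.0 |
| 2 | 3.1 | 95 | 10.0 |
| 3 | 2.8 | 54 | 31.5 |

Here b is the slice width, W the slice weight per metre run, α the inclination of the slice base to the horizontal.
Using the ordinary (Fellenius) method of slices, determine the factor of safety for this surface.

FS = 2.91

Ordinary method of slices: FS = Σ[c'·Δl_i + (W_i cosα_i)·tanφ'] / Σ W_i sinα_i, with Δl_i = b_i / cosα_i.
Slice 1: Δl = 1.9/cos(-7.0°) = 1.914 m; N'_1 = 21·cos(-7.0°) = 20.8; c'Δl = 13.21; W sinα = -2.6
Slice 2: Δl = 3.1/cos10.0° = 3.148 m; N'_2 = 95·cos10.0° = 93.6; c'Δl = 21.72; W sinα = 16.5
Slice 3: Δl = 2.8/cos31.5° = 3.284 m; N'_3 = 54·cos31.5° = 46.0; c'Δl = 22.66; W sinα = 28.2
Σc'Δl = 57.6 kN/m; ΣN' = 160.4 kN/m; ΣW sinα = 42.2 kN/m
Resisting = 57.6 + 160.4·tan22.1° = 57.6 + 65.1 = 122.7 kN/m
FS = 122.7 / 42.2 = 2.912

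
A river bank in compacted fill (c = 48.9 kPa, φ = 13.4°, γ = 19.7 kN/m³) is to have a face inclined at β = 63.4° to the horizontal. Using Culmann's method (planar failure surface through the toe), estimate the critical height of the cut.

H_c = 24.18 m

Culmann's analysis gives the critical failure plane at α_cr = (β + φ)/2 = (63.4 + 13.4)/2 = 38.4°, and the critical height
H_c = (4c/γ) · sinβ cosφ / [1 − cos(β − φ)]
    = (4·48.9/19.7) · sin63.4°·cos13.4° / [1 − cos(50.0°)]
    = 9.929 · 0.8942·0.9728 / [1 − 0.6428]
    = 9.929 · 0.8698 / 0.3572
    = 24.18 m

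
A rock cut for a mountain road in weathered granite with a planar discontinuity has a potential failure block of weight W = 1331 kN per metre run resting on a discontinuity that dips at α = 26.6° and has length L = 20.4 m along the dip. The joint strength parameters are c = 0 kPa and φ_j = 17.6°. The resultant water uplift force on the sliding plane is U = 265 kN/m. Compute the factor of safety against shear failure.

FS = 0.49

Resolving the block weight along and normal to the plane and applying the Mohr–Coulomb strength on the joint:
N' = W cosα − U = 1331·cos26.6° − 265 = 925.1 kN/m
Driving force T = W sinα = 1331·sin26.6° = 596.0 kN/m
Resisting force R = c·L + N'·tanφ_j = 0·20.4 + 925.1·tan17.6° = 0.0 + 293.5 = 293.5 kN/m
FS = R / T = 293.5 / 596.0 = 0.492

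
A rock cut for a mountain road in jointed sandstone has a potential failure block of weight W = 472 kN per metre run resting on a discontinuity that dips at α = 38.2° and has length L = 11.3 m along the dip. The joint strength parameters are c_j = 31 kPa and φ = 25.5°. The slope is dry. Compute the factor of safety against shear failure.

FS = 1.81

Resolving the block weight along and normal to the plane and applying the Mohr–Coulomb strength on the joint:
N' = W cosα = 472·cos38.2° = 370.9 kN/m
Driving force T = W sinα = 472·sin38.2° = 291.9 kN/m
Resisting force R = c_j·L + N'·tanφ = 31·11.3 + 370.9·tan25.5° = 350.3 + 176.9 = 527.2 kN/m
FS = R / T = 527.2 / 291.9 = 1.806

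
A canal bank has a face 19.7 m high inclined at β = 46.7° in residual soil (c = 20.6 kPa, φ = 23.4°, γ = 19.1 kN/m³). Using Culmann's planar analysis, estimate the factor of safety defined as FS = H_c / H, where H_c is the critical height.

H_c = (4c/γ) · sinβ cosφ / [1 − cos(β − φ)]
    = (4·20.6/19.1) · sin46.7°·cos23.4° / [1 − cos23.3°]
    = 4.314 · 0.6679 / 0.0816 = 35.33 m
FS = H_c / H = 35.33 / 19.7 = 1.794

FS = 1.79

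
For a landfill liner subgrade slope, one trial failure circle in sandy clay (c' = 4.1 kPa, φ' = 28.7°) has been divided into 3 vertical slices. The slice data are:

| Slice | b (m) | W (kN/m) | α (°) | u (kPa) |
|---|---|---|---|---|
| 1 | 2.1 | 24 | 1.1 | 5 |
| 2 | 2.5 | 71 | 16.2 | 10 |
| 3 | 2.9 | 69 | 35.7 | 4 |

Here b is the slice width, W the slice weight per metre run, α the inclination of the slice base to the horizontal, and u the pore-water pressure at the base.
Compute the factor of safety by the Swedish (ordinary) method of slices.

Ordinary method of slices: FS = Σ[c'·Δl_i + (W_i cosα_i − u_i·Δl_i)·tanφ'] / Σ W_i sinα_i, with Δl_i = b_i / cosα_i.
Slice 1: Δl = 2.1/cos1.1° = 2.100 m; N'_1 = 24·cos1.1° − 5·2.100 = 13.5; c'Δl = 8.61; W sinα = 0.5
Slice 2: Δl = 2.5/cos16.2° = 2.603 m; N'_2 = 71·cos16.2° − 10·2.603 = 42.1; c'Δl = 10.67; W sinα = 19.8
Slice 3: Δl = 2.9/cos35.7° = 3.571 m; N'_3 = 69·cos35.7° − 4·3.571 = 41.7; c'Δl = 14.64; W sinα = 40.3
Σc'Δl = 33.9 kN/m; ΣN' = 97.4 kN/m; ΣW sinα = 60.5 kN/m
Resisting = 33.9 + 97.4·tan28.7° = 33.9 + 53.3 = 87.2 kN/m
FS = 87.2 / 60.5 = 1.441

FS = 1.44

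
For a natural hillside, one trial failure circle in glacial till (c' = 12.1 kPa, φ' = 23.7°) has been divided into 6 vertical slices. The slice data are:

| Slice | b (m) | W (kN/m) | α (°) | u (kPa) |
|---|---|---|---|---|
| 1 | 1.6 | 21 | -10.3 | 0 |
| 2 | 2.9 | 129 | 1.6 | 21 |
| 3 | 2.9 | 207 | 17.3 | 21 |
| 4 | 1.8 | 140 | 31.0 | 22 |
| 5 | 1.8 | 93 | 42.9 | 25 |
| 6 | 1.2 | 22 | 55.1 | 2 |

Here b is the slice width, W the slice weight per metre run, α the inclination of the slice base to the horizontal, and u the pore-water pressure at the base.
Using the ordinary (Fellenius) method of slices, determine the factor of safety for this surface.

Ordinary method of slices: FS = Σ[c'·Δl_i + (W_i cosα_i − u_i·Δl_i)·tanφ'] / Σ W_i sinα_i, with Δl_i = b_i / cosα_i.
Slice 1: Δl = 1.6/cos(-10.3°) = 1.626 m; N'_1 = 21·cos(-10.3°) − 0·1.626 = 20.7; c'Δl = 19.68; W sinα = -3.8
Slice 2: Δl = 2.9/cos1.6° = 2.901 m; N'_2 = 129·cos1.6° − 21·2.901 = 68.0; c'Δl = 35.10; W sinα = 3.6
Slice 3: Δl = 2.9/cos17.3° = 3.037 m; N'_3 = 207·cos17.3° − 21·3.037 = 133.8; c'Δl = 36.75; W sinα = 61.6
Slice 4: Δl = 1.8/cos31.0° = 2.100 m; N'_4 = 140·cos31.0° − 22·2.100 = 73.8; c'Δl = 25.41; W sinα = 72.1
Slice 5: Δl = 1.8/cos42.9° = 2.457 m; N'_5 = 93·cos42.9° − 25·2.457 = 6.7; c'Δl = 29.73; W sinα = 63.3
Slice 6: Δl = 1.2/cos55.1° = 2.097 m; N'_6 = 22·cos55.1° − 2·2.097 = 8.4; c'Δl = 25.38; W sinα = 18.0
Σc'Δl = 172.1 kN/m; ΣN' = 311.4 kN/m; ΣW sinα = 214.9 kN/m
Resisting = 172.1 + 311.4·tan23.7° = 172.1 + 136.7 = 308.8 kN/m
FS = 308.8 / 214.9 = 1.437

FS = 1.44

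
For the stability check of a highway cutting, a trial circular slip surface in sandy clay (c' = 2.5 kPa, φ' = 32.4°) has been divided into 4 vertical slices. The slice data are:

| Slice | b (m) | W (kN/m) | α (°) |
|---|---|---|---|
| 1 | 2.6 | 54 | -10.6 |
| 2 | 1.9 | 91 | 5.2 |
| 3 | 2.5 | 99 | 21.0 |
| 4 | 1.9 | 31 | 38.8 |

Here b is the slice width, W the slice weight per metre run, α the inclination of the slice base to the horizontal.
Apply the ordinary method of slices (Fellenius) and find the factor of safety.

FS = 3.56

Ordinary method of slices: FS = Σ[c'·Δl_i + (W_i cosα_i)·tanφ'] / Σ W_i sinα_i, with Δl_i = b_i / cosα_i.
Slice 1: Δl = 2.6/cos(-10.6°) = 2.645 m; N'_1 = 54·cos(-10.6°) = 53.1; c'Δl = 6.61; W sinα = -9.9
Slice 2: Δl = 1.9/cos5.2° = 1.908 m; N'_2 = 91·cos5.2° = 90.6; c'Δl = 4.77; W sinα = 8.2
Slice 3: Δl = 2.5/cos21.0° = 2.678 m; N'_3 = 99·cos21.0° = 92.4; c'Δl = 6.69; W sinα = 35.5
Slice 4: Δl = 1.9/cos38.8° = 2.438 m; N'_4 = 31·cos38.8° = 24.2; c'Δl = 6.09; W sinα = 19.4
Σc'Δl = 24.2 kN/m; ΣN' = 260.3 kN/m; ΣW sinα = 53.2 kN/m
Resisting = 24.2 + 260.3·tan32.4° = 24.2 + 165.2 = 189.4 kN/m
FS = 189.4 / 53.2 = 3.558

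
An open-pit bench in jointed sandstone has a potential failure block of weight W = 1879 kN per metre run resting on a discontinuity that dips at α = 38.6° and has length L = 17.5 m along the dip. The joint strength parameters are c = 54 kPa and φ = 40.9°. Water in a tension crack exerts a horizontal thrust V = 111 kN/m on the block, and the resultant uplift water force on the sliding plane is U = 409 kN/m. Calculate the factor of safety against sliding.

Resolving the block weight along and normal to the plane and applying the Mohr–Coulomb strength on the joint:
N' = W cosα − U − V sinα = 1879·cos38.6° − 409 − 111·sin38.6° = 990.2 kN/m
Driving force T = W sinα + V cosα = 1879·sin38.6° + 111·cos38.6° = 1259.0 kN/m
Resisting force R = c·L + N'·tanφ = 54·17.5 + 990.2·tan40.9° = 945.0 + 857.8 = 1802.8 kN/m
FS = R / T = 1802.8 / 1259.0 = 1.432

FS = 1.43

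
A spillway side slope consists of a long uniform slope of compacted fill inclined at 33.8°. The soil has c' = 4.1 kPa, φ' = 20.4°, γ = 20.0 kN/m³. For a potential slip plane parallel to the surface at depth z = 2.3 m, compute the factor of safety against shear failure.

FS = 0.75

For an infinite slope with a slip plane parallel to the surface (no pore pressure): FS = [c' + γz cos²β tanφ'] / [γz sinβ cosβ].
γz = 20.0·2.3 = 46.00 kN/m²
Numerator = 4.1 + 46.00·cos²33.8°·tan20.4° = 4.1 + 46.00·0.6905·0.3719 = 15.913 kPa
Denominator = 46.00·sin33.8°·cos33.8° = 46.00·0.5563·0.8310 = 21.265 kPa
FS = 15.913 / 21.265 = 0.748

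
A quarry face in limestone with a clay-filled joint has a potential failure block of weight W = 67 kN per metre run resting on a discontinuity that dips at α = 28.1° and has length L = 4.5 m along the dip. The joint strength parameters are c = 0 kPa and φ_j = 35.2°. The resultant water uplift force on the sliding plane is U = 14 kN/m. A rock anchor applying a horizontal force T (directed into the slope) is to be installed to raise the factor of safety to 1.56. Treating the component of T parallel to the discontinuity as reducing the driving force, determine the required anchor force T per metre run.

T = 10 kN/m

Resolving forces along and normal to the sliding plane, with the horizontal anchor force T adding T·sinα to the effective normal force and T·cosα acting up the plane against the driving force:
FS = [cL + (W cosα − U + T sinα) tanφ_j] / [W sinα − T cosα]
Without the anchor: N' = 45.1 kN/m, driving T_d = 31.6 kN/m, resisting R = 0·4.5 + 45.1·tan35.2° = 31.8 kN/m, FS = 1.01.
Setting FS = 1.56 and solving for T:
1.56·(31.6 − T cos28.1°) = 31.8 + T sin28.1°·tan35.2°
T·(sin28.1°·tan35.2° + 1.56·cos28.1°) = 1.56·31.6 − 31.8
T·(0.4710·0.7054 + 1.56·0.8821) = 49.2 − 31.8 = 17.4
T·1.7084 = 17.4
T = 10.2 kN/m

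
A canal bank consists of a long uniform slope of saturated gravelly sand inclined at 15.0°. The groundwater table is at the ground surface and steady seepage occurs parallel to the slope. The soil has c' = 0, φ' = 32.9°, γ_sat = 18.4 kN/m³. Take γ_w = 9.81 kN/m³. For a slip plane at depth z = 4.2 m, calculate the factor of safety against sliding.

FS = 1.13

With seepage parallel to the slope and the water table at the surface, the effective normal stress on the slip plane uses the buoyant unit weight γ' = γ_sat − γ_w while the driving shear stress uses γ_sat:
FS = [c' + γ' z cos²β tanφ'] / [γ_sat z sinβ cosβ]
(For c' = 0 this reduces to FS = (γ'/γ_sat)·tanφ'/tanβ.)
γ' = 18.4 − 9.81 = 8.59 kN/m³
Numerator = 0.0 + 8.59·4.2·cos²15.0°·tan32.9° = 0.0 + 8.59·4.2·0.9330·0.6469 = 21.776 kPa
Denominator = 18.4·4.2·sin15.0°·cos15.0° = 18.4·4.2·0.2588·0.9659 = 19.320 kPa
FS = 21.776 / 19.320 = 1.127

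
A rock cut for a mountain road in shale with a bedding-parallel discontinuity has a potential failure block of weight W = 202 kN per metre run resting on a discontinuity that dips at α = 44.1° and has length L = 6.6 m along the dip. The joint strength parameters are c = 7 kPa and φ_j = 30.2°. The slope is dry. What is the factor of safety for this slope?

FS = 0.93

Resolving the block weight along and normal to the plane and applying the Mohr–Coulomb strength on the joint:
N' = W cosα = 202·cos44.1° = 145.1 kN/m
Driving force T = W sinα = 202·sin44.1° = 140.6 kN/m
Resisting force R = c·L + N'·tanφ_j = 7·6.6 + 145.1·tan30.2° = 46.2 + 84.4 = 130.6 kN/m
FS = R / T = 130.6 / 140.6 = 0.929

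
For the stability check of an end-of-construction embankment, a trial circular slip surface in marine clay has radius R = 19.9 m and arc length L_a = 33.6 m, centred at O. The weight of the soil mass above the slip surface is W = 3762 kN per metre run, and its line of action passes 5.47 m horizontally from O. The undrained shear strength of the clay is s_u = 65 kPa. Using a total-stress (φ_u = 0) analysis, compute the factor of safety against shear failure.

Taking moments about the centre O, the resisting moment is provided by the undrained shear strength acting along the arc:
M_R = s_u·L_a·R = 65·33.60·19.9 = 43461.6 kN·m/m
M_D = W·d = 3762·5.47 = 20578.1 kN·m/m
FS = M_R / M_D = 43461.6 / 20578.1 = 2.112

FS = 2.11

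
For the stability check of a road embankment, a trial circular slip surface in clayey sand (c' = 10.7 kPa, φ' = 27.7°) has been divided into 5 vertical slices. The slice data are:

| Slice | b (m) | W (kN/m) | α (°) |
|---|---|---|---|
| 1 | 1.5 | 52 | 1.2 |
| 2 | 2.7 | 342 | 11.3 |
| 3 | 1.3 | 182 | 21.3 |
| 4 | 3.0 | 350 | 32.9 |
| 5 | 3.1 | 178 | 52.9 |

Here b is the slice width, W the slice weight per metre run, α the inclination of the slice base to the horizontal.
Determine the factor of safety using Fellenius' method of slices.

Ordinary method of slices: FS = Σ[c'·Δl_i + (W_i cosα_i)·tanφ'] / Σ W_i sinα_i, with Δl_i = b_i / cosα_i.
Slice 1: Δl = 1.5/cos1.2° = 1.500 m; N'_1 = 52·cos1.2° = 52.0; c'Δl = 16.05; W sinα = 1.1
Slice 2: Δl = 2.7/cos11.3° = 2.753 m; N'_2 = 342·cos11.3° = 335.4; c'Δl = 29.46; W sinα = 67.0
Slice 3: Δl = 1.3/cos21.3° = 1.395 m; N'_3 = 182·cos21.3° = 169.6; c'Δl = 14.93; W sinα = 66.1
Slice 4: Δl = 3.0/cos32.9° = 3.573 m; N'_4 = 350·cos32.9° = 293.9; c'Δl = 38.23; W sinα = 190.1
Slice 5: Δl = 3.1/cos52.9° = 5.139 m; N'_5 = 178·cos52.9° = 107.4; c'Δl = 54.99; W sinα = 142.0
Σc'Δl = 153.7 kN/m; ΣN' = 958.2 kN/m; ΣW sinα = 466.3 kN/m
Resisting = 153.7 + 958.2·tan27.7° = 153.7 + 503.0 = 656.7 kN/m
FS = 656.7 / 466.3 = 1.408

FS = 1.41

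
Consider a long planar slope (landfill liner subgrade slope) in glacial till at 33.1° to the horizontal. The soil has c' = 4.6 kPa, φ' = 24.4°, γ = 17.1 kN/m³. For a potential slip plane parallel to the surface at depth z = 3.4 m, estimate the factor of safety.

For an infinite slope with a slip plane parallel to the surface (no pore pressure): FS = [c' + γz cos²β tanφ'] / [γz sinβ cosβ].
γz = 17.1·3.4 = 58.14 kN/m²
Numerator = 4.6 + 58.14·cos²33.1°·tan24.4° = 4.6 + 58.14·0.7018·0.4536 = 23.108 kPa
Denominator = 58.14·sin33.1°·cos33.1° = 58.14·0.5461·0.8377 = 26.598 kPa
FS = 23.108 / 26.598 = 0.869

FS = 0.87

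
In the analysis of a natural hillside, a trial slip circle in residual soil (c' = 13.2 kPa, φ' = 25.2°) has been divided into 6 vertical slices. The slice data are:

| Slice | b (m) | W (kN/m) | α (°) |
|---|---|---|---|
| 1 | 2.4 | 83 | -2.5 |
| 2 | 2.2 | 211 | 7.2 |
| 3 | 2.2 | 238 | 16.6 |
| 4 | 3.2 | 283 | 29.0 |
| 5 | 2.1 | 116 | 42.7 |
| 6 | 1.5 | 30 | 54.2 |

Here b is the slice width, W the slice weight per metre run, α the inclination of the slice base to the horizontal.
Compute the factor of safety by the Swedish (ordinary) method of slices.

Ordinary method of slices: FS = Σ[c'·Δl_i + (W_i cosα_i)·tanφ'] / Σ W_i sinα_i, with Δl_i = b_i / cosα_i.
Slice 1: Δl = 2.4/cos(-2.5°) = 2.402 m; N'_1 = 83·cos(-2.5°) = 82.9; c'Δl = 31.71; W sinα = -3.6
Slice 2: Δl = 2.2/cos7.2° = 2.217 m; N'_2 = 211·cos7.2° = 209.3; c'Δl = 29.27; W sinα = 26.4
Slice 3: Δl = 2.2/cos16.6° = 2.296 m; N'_3 = 238·cos16.6° = 228.1; c'Δl = 30.30; W sinα = 68.0
Slice 4: Δl = 3.2/cos29.0° = 3.659 m; N'_4 = 283·cos29.0° = 247.5; c'Δl = 48.30; W sinα = 137.2
Slice 5: Δl = 2.1/cos42.7° = 2.857 m; N'_5 = 116·cos42.7° = 85.3; c'Δl = 37.72; W sinα = 78.7
Slice 6: Δl = 1.5/cos54.2° = 2.564 m; N'_6 = 30·cos54.2° = 17.5; c'Δl = 33.85; W sinα = 24.3
Σc'Δl = 211.1 kN/m; ΣN' = 870.7 kN/m; ΣW sinα = 331.0 kN/m
Resisting = 211.1 + 870.7·tan25.2° = 211.1 + 409.7 = 620.8 kN/m
FS = 620.8 / 331.0 = 1.876

FS = 1.88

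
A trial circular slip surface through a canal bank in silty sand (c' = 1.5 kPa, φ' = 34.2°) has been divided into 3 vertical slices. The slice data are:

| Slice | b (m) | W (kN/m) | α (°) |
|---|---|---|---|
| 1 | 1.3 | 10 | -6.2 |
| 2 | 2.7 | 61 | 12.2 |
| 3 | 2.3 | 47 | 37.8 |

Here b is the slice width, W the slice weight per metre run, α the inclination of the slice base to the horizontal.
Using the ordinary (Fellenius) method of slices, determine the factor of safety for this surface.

Ordinary method of slices: FS = Σ[c'·Δl_i + (W_i cosα_i)·tanφ'] / Σ W_i sinα_i, with Δl_i = b_i / cosα_i.
Slice 1: Δl = 1.3/cos(-6.2°) = 1.308 m; N'_1 = 10·cos(-6.2°) = 9.9; c'Δl = 1.96; W sinα = -1.1
Slice 2: Δl = 2.7/cos12.2° = 2.762 m; N'_2 = 61·cos12.2° = 59.6; c'Δl = 4.14; W sinα = 12.9
Slice 3: Δl = 2.3/cos37.8° = 2.911 m; N'_3 = 47·cos37.8° = 37.1; c'Δl = 4.37; W sinα = 28.8
Σc'Δl = 10.5 kN/m; ΣN' = 106.7 kN/m; ΣW sinα = 40.6 kN/m
Resisting = 10.5 + 106.7·tan34.2° = 10.5 + 72.5 = 83.0 kN/m
FS = 83.0 / 40.6 = 2.043

FS = 2.04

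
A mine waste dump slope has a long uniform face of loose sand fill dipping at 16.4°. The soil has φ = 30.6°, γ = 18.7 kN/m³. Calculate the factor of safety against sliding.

FS = 2.01

For a dry cohesionless infinite slope the factor of safety is FS = tanφ / tanβ.
FS = tan30.6° / tan16.4° = 0.5914 / 0.2943 = 2.009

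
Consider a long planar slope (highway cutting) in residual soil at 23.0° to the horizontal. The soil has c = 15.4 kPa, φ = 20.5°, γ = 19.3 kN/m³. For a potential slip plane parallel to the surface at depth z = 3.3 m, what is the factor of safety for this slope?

For an infinite slope with a slip plane parallel to the surface (no pore pressure): FS = [c + γz cos²β tanφ] / [γz sinβ cosβ].
γz = 19.3·3.3 = 63.69 kN/m²
Numerator = 15.4 + 63.69·cos²23.0°·tan20.5° = 15.4 + 63.69·0.8473·0.3739 = 35.577 kPa
Denominator = 63.69·sin23.0°·cos23.0° = 63.69·0.3907·0.9205 = 22.907 kPa
FS = 35.577 / 22.907 = 1.553

FS = 1.55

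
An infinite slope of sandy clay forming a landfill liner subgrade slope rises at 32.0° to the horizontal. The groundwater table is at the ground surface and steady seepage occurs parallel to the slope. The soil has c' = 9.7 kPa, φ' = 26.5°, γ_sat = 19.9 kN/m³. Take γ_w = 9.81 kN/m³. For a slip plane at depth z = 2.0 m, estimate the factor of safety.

With seepage parallel to the slope and the water table at the surface, the effective normal stress on the slip plane uses the buoyant unit weight γ' = γ_sat − γ_w while the driving shear stress uses γ_sat:
FS = [c' + γ' z cos²β tanφ'] / [γ_sat z sinβ cosβ]
γ' = 19.9 − 9.81 = 10.09 kN/m³
Numerator = 9.7 + 10.09·2.0·cos²32.0°·tan26.5° = 9.7 + 10.09·2.0·0.7192·0.4986 = 16.936 kPa
Denominator = 19.9·2.0·sin32.0°·cos32.0° = 19.9·2.0·0.5299·0.8480 = 17.886 kPa
FS = 16.936 / 17.886 = 0.947

FS = 0.95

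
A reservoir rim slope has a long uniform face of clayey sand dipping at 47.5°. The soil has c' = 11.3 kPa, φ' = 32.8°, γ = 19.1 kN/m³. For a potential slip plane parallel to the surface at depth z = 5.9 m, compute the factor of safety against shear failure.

For an infinite slope with a slip plane parallel to the surface (no pore pressure): FS = [c' + γz cos²β tanφ'] / [γz sinβ cosβ].
γz = 19.1·5.9 = 112.69 kN/m²
Numerator = 11.3 + 112.69·cos²47.5°·tan32.8° = 11.3 + 112.69·0.4564·0.6445 = 44.447 kPa
Denominator = 112.69·sin47.5°·cos47.5° = 112.69·0.7373·0.6756 = 56.131 kPa
FS = 44.447 / 56.131 = 0.792

FS = 0.79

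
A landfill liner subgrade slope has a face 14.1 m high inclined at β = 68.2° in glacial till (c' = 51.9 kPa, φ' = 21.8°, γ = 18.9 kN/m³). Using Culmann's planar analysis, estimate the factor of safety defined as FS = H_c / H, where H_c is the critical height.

H_c = (4c'/γ) · sinβ cosφ' / [1 − cos(β − φ')]
    = (4·51.9/18.9) · sin68.2°·cos21.8° / [1 − cos46.4°]
    = 10.984 · 0.8621 / 0.3104 = 30.51 m
FS = H_c / H = 30.51 / 14.1 = 2.164

FS = 2.16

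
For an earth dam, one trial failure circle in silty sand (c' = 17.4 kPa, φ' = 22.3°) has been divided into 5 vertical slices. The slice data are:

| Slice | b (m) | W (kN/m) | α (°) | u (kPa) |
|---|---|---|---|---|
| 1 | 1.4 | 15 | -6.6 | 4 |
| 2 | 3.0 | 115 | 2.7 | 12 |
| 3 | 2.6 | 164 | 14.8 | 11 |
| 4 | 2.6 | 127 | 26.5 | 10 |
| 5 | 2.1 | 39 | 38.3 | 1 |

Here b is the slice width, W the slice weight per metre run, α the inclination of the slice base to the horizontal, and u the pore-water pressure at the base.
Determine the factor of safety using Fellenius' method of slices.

Ordinary method of slices: FS = Σ[c'·Δl_i + (W_i cosα_i − u_i·Δl_i)·tanφ'] / Σ W_i sinα_i, with Δl_i = b_i / cosα_i.
Slice 1: Δl = 1.4/cos(-6.6°) = 1.409 m; N'_1 = 15·cos(-6.6°) − 4·1.409 = 9.3; c'Δl = 24.52; W sinα = -1.7
Slice 2: Δl = 3.0/cos2.7° = 3.003 m; N'_2 = 115·cos2.7° − 12·3.003 = 78.8; c'Δl = 52.26; W sinα = 5.4
Slice 3: Δl = 2.6/cos14.8° = 2.689 m; N'_3 = 164·cos14.8° − 11·2.689 = 129.0; c'Δl = 46.79; W sinα = 41.9
Slice 4: Δl = 2.6/cos26.5° = 2.905 m; N'_4 = 127·cos26.5° − 10·2.905 = 84.6; c'Δl = 50.55; W sinα = 56.7
Slice 5: Δl = 2.1/cos38.3° = 2.676 m; N'_5 = 39·cos38.3° − 1·2.676 = 27.9; c'Δl = 46.56; W sinα = 24.2
Σc'Δl = 220.7 kN/m; ΣN' = 329.6 kN/m; ΣW sinα = 126.4 kN/m
Resisting = 220.7 + 329.6·tan22.3° = 220.7 + 135.2 = 355.9 kN/m
FS = 355.9 / 126.4 = 2.815

FS = 2.81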